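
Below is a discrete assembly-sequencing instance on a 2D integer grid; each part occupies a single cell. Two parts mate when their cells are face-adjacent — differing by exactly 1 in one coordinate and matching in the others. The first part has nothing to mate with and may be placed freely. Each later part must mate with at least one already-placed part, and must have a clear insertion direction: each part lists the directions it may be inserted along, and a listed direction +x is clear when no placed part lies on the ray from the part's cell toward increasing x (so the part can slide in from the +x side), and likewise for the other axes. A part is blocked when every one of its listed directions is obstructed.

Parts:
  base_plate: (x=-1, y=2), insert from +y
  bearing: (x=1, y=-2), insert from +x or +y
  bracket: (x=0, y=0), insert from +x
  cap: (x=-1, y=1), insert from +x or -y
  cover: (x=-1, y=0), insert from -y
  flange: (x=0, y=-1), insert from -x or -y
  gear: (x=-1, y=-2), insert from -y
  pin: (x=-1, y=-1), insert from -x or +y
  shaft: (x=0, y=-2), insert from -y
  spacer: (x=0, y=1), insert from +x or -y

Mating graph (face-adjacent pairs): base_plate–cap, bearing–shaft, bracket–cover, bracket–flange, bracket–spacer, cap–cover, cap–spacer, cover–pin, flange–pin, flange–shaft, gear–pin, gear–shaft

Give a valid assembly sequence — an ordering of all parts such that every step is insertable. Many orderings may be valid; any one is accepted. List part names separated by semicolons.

base_plate; cap; cover; spacer; bracket; flange; shaft; gear; pin; bearing

1. base_plate@(-1, 2) [+y clear] — {base_plate}
2. cap@(-1, 1) [+x clear] — {base_plate, cap}
3. cover@(-1, 0) [-y clear] — {base_plate, cap, cover}
4. spacer@(0, 1) [+x clear] — {base_plate, cap, cover, spacer}
5. bracket@(0, 0) [+x clear] — {base_plate, bracket, cap, cover, spacer}
6. flange@(0, -1) [-x clear] — {base_plate, bracket, cap, cover, flange, spacer}
7. shaft@(0, -2) [-y clear] — {base_plate, bracket, cap, cover, flange, shaft, spacer}
8. gear@(-1, -2) [-y clear] — {base_plate, bracket, cap, cover, flange, gear, shaft, spacer}
9. pin@(-1, -1) [-x clear] — {base_plate, bracket, cap, cover, flange, gear, pin, shaft, spacer}
10. bearing@(1, -2) [+x clear] — {base_plate, bearing, bracket, cap, cover, flange, gear, pin, shaft, spacer}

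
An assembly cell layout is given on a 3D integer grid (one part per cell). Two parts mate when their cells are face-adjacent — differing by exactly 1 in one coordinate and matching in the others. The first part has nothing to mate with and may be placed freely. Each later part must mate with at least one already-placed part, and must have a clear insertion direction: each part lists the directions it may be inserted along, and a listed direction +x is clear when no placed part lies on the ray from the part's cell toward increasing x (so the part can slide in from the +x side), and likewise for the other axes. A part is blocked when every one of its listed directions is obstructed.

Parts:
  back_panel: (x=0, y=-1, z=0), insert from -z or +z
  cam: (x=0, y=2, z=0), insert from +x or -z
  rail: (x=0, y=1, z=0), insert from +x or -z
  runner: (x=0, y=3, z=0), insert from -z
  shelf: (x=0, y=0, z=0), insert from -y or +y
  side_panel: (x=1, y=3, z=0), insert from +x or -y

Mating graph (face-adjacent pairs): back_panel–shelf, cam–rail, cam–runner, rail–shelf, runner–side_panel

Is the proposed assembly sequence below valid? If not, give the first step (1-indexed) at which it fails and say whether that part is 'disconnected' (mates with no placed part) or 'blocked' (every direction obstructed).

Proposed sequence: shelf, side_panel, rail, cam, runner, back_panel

1. shelf@(0, 0, 0) [-y clear] — {shelf}
2. side_panel@(1, 3, 0) — no placed neighbour ⇒ disconnected

Invalid at step 2 (disconnected)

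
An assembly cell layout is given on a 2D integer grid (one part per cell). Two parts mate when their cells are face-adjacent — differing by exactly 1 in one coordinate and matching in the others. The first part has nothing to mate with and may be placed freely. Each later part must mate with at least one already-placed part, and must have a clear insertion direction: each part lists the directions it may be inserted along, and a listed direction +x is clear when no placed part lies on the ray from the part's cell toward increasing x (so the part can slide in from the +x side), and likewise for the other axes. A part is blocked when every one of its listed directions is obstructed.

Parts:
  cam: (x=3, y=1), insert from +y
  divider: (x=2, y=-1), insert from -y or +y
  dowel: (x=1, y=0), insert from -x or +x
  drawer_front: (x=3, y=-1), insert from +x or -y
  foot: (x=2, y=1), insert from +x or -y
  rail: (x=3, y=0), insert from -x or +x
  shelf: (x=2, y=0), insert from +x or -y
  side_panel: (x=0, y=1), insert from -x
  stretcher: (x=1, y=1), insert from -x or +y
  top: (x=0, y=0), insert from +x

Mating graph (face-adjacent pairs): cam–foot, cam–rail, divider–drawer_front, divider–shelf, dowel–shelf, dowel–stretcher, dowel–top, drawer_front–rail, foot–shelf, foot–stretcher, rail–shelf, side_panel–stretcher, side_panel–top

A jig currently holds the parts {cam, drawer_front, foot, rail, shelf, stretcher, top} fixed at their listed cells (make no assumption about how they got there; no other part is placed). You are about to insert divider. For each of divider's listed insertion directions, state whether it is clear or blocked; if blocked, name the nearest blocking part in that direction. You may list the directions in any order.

+y: blocked by shelf; -y: clear

-y: ray from divider(2, -1) has no placed part ⇒ clear
+y: nearest on ray is shelf@(2, 0) ⇒ blocked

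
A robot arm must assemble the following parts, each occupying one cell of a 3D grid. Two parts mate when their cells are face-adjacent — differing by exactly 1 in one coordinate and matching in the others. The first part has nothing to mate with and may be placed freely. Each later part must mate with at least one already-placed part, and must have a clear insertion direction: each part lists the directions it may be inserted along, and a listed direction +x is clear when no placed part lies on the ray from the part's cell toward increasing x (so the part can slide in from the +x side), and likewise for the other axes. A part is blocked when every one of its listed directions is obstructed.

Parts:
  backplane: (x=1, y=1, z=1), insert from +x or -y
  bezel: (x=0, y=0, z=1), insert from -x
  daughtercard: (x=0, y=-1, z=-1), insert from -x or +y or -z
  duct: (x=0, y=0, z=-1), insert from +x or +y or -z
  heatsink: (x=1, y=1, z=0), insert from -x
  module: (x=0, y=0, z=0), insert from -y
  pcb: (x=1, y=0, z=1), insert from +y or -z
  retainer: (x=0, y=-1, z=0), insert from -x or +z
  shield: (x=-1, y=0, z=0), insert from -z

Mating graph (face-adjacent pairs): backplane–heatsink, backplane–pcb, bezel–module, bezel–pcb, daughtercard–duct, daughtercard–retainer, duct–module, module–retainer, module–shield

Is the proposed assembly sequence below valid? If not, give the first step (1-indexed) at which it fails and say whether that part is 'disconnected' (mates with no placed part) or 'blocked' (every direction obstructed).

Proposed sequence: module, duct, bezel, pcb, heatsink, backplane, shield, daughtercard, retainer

Invalid at step 5 (disconnected)

1. module@(0, 0, 0) [-y clear] — {module}
2. duct@(0, 0, -1) [+x clear] — {duct, module}
3. bezel@(0, 0, 1) [-x clear] — {bezel, duct, module}
4. pcb@(1, 0, 1) [+y clear] — {bezel, duct, module, pcb}
5. heatsink@(1, 1, 0) — no placed neighbour ⇒ disconnected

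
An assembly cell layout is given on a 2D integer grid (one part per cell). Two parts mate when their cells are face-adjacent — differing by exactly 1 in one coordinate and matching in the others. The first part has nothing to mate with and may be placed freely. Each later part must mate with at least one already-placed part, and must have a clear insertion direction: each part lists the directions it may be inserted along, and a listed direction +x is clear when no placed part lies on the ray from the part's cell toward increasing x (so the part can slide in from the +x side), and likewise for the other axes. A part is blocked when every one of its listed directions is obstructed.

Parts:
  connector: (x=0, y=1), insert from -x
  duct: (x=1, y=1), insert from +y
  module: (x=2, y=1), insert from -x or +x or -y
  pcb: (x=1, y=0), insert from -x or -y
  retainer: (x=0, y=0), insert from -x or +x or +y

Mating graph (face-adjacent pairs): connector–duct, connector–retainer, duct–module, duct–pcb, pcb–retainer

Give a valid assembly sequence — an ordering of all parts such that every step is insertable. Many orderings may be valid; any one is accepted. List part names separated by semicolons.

1. connector@(0, 1) [-x clear] — {connector}
2. retainer@(0, 0) [-x clear] — {connector, retainer}
3. duct@(1, 1) [+y clear] — {connector, duct, retainer}
4. pcb@(1, 0) [-y clear] — {connector, duct, pcb, retainer}
5. module@(2, 1) [+x clear] — {connector, duct, module, pcb, retainer}

connector; retainer; duct; pcb; module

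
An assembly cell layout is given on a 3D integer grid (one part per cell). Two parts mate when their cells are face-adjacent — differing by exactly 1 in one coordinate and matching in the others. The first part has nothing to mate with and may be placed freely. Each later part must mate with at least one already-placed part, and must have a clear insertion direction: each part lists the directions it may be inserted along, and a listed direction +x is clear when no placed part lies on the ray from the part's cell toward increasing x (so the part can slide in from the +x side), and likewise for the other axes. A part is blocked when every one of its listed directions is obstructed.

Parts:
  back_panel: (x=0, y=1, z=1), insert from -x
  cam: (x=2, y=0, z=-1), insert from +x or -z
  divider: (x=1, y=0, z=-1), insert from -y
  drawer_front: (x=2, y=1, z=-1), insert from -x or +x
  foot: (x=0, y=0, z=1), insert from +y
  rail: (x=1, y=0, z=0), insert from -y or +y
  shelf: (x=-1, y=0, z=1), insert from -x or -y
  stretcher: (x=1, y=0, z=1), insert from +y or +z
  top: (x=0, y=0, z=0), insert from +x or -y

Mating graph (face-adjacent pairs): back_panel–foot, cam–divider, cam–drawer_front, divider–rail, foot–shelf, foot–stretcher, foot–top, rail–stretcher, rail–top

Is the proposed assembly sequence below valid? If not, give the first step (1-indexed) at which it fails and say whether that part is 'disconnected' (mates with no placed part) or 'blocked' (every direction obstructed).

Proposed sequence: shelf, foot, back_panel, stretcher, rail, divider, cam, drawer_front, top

Valid

1. shelf@(-1, 0, 1) [-x clear] — {shelf}
2. foot@(0, 0, 1) [+y clear] — {foot, shelf}
3. back_panel@(0, 1, 1) [-x clear] — {back_panel, foot, shelf}
4. stretcher@(1, 0, 1) [+y clear] — {back_panel, foot, shelf, stretcher}
5. rail@(1, 0, 0) [-y clear] — {back_panel, foot, rail, shelf, stretcher}
6. divider@(1, 0, -1) [-y clear] — {back_panel, divider, foot, rail, shelf, stretcher}
7. cam@(2, 0, -1) [+x clear] — {back_panel, cam, divider, foot, rail, shelf, stretcher}
8. drawer_front@(2, 1, -1) [-x clear] — {back_panel, cam, divider, drawer_front, foot, rail, shelf, stretcher}
9. top@(0, 0, 0) [-y clear] — {back_panel, cam, divider, drawer_front, foot, rail, shelf, stretcher, top}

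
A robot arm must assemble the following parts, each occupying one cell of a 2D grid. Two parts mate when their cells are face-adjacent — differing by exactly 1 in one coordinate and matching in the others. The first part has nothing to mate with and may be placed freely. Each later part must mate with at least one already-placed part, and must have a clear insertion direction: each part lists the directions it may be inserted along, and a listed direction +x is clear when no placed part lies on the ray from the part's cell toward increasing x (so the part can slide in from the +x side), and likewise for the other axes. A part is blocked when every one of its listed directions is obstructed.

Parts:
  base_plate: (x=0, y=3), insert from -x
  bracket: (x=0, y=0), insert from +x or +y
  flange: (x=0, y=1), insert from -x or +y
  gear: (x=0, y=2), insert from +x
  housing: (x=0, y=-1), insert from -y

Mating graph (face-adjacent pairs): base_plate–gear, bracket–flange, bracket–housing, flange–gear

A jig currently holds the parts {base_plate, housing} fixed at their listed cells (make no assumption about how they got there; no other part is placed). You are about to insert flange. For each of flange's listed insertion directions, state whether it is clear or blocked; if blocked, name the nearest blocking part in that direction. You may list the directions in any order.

+y: blocked by base_plate; -x: clear

-x: ray from flange(0, 1) has no placed part ⇒ clear
+y: nearest on ray is base_plate@(0, 3) ⇒ blocked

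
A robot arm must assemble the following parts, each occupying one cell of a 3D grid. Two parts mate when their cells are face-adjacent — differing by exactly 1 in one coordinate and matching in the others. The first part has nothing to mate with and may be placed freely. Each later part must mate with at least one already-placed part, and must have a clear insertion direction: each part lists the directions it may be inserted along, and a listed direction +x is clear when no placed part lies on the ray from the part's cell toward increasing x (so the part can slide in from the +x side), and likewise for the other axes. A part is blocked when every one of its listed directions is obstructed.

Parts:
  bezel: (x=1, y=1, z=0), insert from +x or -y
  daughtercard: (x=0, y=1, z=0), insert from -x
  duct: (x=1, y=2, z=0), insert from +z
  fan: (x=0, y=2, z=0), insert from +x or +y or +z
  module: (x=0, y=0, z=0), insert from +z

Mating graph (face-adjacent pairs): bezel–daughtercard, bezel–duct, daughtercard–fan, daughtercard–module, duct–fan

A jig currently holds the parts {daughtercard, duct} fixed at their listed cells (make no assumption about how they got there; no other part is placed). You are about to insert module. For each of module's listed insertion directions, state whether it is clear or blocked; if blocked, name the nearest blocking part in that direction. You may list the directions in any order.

+z: clear

+z: ray from module(0, 0, 0) has no placed part ⇒ clear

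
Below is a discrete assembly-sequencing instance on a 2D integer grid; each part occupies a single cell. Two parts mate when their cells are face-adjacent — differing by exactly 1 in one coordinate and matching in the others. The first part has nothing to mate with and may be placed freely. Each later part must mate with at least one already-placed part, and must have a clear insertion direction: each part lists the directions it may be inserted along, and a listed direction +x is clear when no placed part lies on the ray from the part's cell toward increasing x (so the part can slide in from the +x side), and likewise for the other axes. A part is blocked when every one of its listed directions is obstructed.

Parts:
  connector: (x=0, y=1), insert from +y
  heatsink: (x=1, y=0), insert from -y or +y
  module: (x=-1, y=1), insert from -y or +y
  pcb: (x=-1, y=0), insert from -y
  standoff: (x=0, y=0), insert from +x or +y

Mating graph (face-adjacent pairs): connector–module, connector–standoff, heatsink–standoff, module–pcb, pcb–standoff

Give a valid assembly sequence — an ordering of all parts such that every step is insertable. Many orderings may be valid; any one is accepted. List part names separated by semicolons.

standoff; pcb; module; heatsink; connector

1. standoff@(0, 0) [+x clear] — {standoff}
2. pcb@(-1, 0) [-y clear] — {pcb, standoff}
3. module@(-1, 1) [+y clear] — {module, pcb, standoff}
4. heatsink@(1, 0) [-y clear] — {heatsink, module, pcb, standoff}
5. connector@(0, 1) [+y clear] — {connector, heatsink, module, pcb, standoff}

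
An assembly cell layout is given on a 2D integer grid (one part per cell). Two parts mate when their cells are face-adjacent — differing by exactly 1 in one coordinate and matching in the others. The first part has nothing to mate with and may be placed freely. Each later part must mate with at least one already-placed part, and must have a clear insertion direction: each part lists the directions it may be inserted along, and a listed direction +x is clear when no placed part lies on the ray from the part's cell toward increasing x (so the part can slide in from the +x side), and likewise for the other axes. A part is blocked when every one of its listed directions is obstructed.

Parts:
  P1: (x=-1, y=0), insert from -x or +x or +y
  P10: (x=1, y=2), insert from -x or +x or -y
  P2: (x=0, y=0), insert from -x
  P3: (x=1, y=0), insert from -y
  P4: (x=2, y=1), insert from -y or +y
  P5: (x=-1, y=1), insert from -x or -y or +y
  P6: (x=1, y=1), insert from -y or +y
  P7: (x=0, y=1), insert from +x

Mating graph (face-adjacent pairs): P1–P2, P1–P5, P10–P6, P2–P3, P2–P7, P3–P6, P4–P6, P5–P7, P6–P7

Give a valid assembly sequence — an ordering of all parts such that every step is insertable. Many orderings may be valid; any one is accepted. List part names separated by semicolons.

1. P3@(1, 0) [-y clear] — {P3}
2. P2@(0, 0) [-x clear] — {P2, P3}
3. P7@(0, 1) [+x clear] — {P2, P3, P7}
4. P6@(1, 1) [+y clear] — {P2, P3, P6, P7}
5. P5@(-1, 1) [-x clear] — {P2, P3, P5, P6, P7}
6. P10@(1, 2) [-x clear] — {P10, P2, P3, P5, P6, P7}
7. P4@(2, 1) [-y clear] — {P10, P2, P3, P4, P5, P6, P7}
8. P1@(-1, 0) [-x clear] — {P1, P10, P2, P3, P4, P5, P6, P7}

P3; P2; P7; P6; P5; P10; P4; P1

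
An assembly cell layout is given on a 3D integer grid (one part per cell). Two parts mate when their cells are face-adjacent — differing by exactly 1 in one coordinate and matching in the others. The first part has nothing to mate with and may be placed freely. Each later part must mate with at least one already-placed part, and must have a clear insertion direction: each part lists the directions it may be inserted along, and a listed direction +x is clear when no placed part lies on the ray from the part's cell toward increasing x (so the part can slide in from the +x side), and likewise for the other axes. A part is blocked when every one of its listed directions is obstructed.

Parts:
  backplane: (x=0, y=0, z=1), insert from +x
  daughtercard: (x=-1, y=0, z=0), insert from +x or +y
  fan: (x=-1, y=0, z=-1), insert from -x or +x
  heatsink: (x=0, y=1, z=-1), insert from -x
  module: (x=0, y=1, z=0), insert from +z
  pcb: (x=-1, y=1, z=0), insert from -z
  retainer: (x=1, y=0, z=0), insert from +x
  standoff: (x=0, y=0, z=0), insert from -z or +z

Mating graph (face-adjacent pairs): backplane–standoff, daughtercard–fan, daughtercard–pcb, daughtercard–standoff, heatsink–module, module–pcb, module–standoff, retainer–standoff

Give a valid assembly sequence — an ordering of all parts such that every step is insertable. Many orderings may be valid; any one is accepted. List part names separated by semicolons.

1. standoff@(0, 0, 0) [-z clear] — {standoff}
2. daughtercard@(-1, 0, 0) [+y clear] — {daughtercard, standoff}
3. pcb@(-1, 1, 0) [-z clear] — {daughtercard, pcb, standoff}
4. fan@(-1, 0, -1) [-x clear] — {daughtercard, fan, pcb, standoff}
5. retainer@(1, 0, 0) [+x clear] — {daughtercard, fan, pcb, retainer, standoff}
6. module@(0, 1, 0) [+z clear] — {daughtercard, fan, module, pcb, retainer, standoff}
7. heatsink@(0, 1, -1) [-x clear] — {daughtercard, fan, heatsink, module, pcb, retainer, standoff}
8. backplane@(0, 0, 1) [+x clear] — {backplane, daughtercard, fan, heatsink, module, pcb, retainer, standoff}

standoff; daughtercard; pcb; fan; retainer; module; heatsink; backplane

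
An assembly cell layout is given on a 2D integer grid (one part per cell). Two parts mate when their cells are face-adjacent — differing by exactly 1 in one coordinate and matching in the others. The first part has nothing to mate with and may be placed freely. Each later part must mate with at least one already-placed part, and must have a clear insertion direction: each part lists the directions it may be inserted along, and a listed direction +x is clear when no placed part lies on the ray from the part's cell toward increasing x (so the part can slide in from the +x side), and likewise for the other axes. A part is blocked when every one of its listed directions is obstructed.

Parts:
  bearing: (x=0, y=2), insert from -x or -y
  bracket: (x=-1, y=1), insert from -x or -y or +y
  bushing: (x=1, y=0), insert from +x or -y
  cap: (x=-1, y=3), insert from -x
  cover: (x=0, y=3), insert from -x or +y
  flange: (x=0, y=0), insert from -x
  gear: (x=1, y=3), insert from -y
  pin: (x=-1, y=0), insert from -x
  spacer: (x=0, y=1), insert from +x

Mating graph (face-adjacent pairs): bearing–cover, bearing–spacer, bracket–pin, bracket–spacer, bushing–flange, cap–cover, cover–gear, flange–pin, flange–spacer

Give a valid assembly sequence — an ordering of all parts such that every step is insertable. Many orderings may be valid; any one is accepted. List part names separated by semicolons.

cover; gear; bearing; spacer; flange; bracket; bushing; cap; pin

1. cover@(0, 3) [-x clear] — {cover}
2. gear@(1, 3) [-y clear] — {cover, gear}
3. bearing@(0, 2) [-x clear] — {bearing, cover, gear}
4. spacer@(0, 1) [+x clear] — {bearing, cover, gear, spacer}
5. flange@(0, 0) [-x clear] — {bearing, cover, flange, gear, spacer}
6. bracket@(-1, 1) [-x clear] — {bearing, bracket, cover, flange, gear, spacer}
7. bushing@(1, 0) [+x clear] — {bearing, bracket, bushing, cover, flange, gear, spacer}
8. cap@(-1, 3) [-x clear] — {bearing, bracket, bushing, cap, cover, flange, gear, spacer}
9. pin@(-1, 0) [-x clear] — {bearing, bracket, bushing, cap, cover, flange, gear, pin, spacer}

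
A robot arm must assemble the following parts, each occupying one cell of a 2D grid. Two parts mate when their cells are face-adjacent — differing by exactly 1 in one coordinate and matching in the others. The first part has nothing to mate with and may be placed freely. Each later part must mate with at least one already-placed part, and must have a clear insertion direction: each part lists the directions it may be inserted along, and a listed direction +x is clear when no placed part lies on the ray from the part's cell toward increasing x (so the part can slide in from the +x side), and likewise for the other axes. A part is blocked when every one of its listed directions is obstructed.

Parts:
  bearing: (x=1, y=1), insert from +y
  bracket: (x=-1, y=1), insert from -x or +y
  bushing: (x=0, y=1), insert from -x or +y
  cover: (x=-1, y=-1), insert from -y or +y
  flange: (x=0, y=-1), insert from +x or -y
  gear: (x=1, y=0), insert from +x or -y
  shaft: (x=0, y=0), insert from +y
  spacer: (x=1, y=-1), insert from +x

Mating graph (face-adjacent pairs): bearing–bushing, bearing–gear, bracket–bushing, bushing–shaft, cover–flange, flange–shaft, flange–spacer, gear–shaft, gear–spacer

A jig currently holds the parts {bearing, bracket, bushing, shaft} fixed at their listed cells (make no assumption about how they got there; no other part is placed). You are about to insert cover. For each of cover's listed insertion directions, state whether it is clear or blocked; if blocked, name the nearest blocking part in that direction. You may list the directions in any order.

-y: ray from cover(-1, -1) has no placed part ⇒ clear
+y: nearest on ray is bracket@(-1, 1) ⇒ blocked

+y: blocked by bracket; -y: clear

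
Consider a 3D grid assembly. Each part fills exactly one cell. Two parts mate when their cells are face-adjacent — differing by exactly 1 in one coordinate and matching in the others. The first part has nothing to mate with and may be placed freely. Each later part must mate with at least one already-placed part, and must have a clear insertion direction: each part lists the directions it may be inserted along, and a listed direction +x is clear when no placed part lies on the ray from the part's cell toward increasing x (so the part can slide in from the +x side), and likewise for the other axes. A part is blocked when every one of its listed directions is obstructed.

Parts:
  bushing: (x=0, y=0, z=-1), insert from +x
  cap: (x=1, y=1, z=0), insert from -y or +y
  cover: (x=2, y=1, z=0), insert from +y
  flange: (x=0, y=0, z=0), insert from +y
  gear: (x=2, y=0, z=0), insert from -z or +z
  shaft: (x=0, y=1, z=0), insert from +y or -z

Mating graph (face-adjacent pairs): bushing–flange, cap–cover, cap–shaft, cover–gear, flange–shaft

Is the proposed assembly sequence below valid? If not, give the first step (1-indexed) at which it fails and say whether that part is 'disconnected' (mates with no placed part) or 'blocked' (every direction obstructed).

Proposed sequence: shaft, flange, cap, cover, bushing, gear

1. shaft@(0, 1, 0) [+y clear] — {shaft}
2. flange@(0, 0, 0) — +y all obstructed ⇒ blocked

Invalid at step 2 (blocked)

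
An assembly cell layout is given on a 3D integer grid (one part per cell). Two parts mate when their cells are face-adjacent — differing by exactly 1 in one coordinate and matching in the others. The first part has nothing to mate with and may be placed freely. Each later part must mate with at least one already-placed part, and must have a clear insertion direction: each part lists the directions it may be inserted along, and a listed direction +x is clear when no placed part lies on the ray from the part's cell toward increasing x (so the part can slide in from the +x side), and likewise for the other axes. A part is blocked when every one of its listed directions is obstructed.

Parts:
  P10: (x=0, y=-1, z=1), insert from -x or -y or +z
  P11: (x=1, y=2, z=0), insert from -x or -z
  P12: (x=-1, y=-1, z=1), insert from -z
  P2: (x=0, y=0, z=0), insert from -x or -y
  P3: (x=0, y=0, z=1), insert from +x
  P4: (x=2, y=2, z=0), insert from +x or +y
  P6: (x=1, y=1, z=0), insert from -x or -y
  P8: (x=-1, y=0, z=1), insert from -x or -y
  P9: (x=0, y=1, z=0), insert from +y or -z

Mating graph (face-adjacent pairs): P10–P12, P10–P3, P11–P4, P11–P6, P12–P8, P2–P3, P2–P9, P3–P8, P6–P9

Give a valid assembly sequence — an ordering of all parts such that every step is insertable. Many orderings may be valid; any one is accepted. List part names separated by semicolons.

1. P10@(0, -1, 1) [-x clear] — {P10}
2. P12@(-1, -1, 1) [-z clear] — {P10, P12}
3. P8@(-1, 0, 1) [-x clear] — {P10, P12, P8}
4. P3@(0, 0, 1) [+x clear] — {P10, P12, P3, P8}
5. P2@(0, 0, 0) [-x clear] — {P10, P12, P2, P3, P8}
6. P9@(0, 1, 0) [+y clear] — {P10, P12, P2, P3, P8, P9}
7. P6@(1, 1, 0) [-y clear] — {P10, P12, P2, P3, P6, P8, P9}
8. P11@(1, 2, 0) [-x clear] — {P10, P11, P12, P2, P3, P6, P8, P9}
9. P4@(2, 2, 0) [+x clear] — {P10, P11, P12, P2, P3, P4, P6, P8, P9}

P10; P12; P8; P3; P2; P9; P6; P11; P4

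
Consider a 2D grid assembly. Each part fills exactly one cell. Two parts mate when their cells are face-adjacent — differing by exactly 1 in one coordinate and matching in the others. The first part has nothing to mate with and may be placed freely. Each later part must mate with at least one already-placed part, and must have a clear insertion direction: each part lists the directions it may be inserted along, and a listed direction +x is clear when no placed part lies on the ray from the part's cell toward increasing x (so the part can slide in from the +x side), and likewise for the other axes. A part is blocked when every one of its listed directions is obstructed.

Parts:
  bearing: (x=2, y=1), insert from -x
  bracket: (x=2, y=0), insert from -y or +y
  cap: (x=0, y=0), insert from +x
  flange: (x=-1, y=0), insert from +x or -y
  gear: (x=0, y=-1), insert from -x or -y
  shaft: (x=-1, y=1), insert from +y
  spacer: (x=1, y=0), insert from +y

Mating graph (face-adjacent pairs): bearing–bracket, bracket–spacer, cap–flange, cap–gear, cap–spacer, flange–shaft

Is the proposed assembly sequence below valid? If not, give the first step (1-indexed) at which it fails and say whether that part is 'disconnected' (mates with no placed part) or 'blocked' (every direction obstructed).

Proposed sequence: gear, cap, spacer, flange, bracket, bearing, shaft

1. gear@(0, -1) [-x clear] — {gear}
2. cap@(0, 0) [+x clear] — {cap, gear}
3. spacer@(1, 0) [+y clear] — {cap, gear, spacer}
4. flange@(-1, 0) [-y clear] — {cap, flange, gear, spacer}
5. bracket@(2, 0) [-y clear] — {bracket, cap, flange, gear, spacer}
6. bearing@(2, 1) [-x clear] — {bearing, bracket, cap, flange, gear, spacer}
7. shaft@(-1, 1) [+y clear] — {bearing, bracket, cap, flange, gear, shaft, spacer}

Valid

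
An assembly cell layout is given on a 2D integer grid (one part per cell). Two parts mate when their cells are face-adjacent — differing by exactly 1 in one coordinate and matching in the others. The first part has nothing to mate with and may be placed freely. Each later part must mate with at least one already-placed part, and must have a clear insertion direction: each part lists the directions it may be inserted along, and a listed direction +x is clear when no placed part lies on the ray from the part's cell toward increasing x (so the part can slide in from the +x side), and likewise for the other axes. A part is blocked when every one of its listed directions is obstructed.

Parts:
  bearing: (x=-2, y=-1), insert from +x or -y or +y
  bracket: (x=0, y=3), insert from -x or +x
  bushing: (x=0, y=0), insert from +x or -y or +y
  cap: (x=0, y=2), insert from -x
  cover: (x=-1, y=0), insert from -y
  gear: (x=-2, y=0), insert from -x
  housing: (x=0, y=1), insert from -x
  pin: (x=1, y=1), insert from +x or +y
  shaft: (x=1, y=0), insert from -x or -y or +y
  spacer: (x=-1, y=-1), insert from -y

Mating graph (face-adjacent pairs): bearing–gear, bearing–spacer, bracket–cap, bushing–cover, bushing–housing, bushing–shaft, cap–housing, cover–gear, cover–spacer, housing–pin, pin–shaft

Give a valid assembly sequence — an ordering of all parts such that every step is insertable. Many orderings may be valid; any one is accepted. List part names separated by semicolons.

1. bracket@(0, 3) [-x clear] — {bracket}
2. cap@(0, 2) [-x clear] — {bracket, cap}
3. housing@(0, 1) [-x clear] — {bracket, cap, housing}
4. bushing@(0, 0) [+x clear] — {bracket, bushing, cap, housing}
5. cover@(-1, 0) [-y clear] — {bracket, bushing, cap, cover, housing}
6. shaft@(1, 0) [-y clear] — {bracket, bushing, cap, cover, housing, shaft}
7. gear@(-2, 0) [-x clear] — {bracket, bushing, cap, cover, gear, housing, shaft}
8. spacer@(-1, -1) [-y clear] — {bracket, bushing, cap, cover, gear, housing, shaft, spacer}
9. pin@(1, 1) [+x clear] — {bracket, bushing, cap, cover, gear, housing, pin, shaft, spacer}
10. bearing@(-2, -1) [-y clear] — {bearing, bracket, bushing, cap, cover, gear, housing, pin, shaft, spacer}

bracket; cap; housing; bushing; cover; shaft; gear; spacer; pin; bearing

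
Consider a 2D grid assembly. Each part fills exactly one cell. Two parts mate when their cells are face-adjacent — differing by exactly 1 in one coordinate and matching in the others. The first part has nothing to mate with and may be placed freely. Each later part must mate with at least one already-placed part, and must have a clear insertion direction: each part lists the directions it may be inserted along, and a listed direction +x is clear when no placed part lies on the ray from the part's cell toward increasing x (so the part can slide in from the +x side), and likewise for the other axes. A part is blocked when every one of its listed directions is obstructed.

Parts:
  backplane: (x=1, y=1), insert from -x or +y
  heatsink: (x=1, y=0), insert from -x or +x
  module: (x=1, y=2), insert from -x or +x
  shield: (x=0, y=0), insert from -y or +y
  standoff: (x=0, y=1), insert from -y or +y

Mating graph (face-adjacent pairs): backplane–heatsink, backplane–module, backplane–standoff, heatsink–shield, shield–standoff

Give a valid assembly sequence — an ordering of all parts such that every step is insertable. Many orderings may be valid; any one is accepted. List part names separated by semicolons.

1. heatsink@(1, 0) [-x clear] — {heatsink}
2. shield@(0, 0) [-y clear] — {heatsink, shield}
3. standoff@(0, 1) [+y clear] — {heatsink, shield, standoff}
4. backplane@(1, 1) [+y clear] — {backplane, heatsink, shield, standoff}
5. module@(1, 2) [-x clear] — {backplane, heatsink, module, shield, standoff}

heatsink; shield; standoff; backplane; module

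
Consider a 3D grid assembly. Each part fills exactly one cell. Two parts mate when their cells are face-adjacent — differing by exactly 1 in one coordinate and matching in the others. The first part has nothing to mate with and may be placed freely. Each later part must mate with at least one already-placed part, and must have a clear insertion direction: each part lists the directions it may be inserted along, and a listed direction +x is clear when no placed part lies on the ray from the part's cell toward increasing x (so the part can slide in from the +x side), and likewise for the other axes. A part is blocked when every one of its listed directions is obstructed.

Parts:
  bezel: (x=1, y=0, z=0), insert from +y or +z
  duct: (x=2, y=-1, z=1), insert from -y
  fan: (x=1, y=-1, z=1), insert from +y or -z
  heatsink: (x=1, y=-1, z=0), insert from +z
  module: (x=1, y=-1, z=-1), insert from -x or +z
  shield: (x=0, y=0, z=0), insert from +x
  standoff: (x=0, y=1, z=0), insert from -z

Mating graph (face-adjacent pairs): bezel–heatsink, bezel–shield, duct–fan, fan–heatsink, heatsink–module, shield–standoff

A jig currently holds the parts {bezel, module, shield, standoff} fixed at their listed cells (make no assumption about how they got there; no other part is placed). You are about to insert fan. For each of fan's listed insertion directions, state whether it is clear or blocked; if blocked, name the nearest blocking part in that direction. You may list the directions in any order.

+y: clear; -z: blocked by module

+y: ray from fan(1, -1, 1) has no placed part ⇒ clear
-z: nearest on ray is module@(1, -1, -1) ⇒ blocked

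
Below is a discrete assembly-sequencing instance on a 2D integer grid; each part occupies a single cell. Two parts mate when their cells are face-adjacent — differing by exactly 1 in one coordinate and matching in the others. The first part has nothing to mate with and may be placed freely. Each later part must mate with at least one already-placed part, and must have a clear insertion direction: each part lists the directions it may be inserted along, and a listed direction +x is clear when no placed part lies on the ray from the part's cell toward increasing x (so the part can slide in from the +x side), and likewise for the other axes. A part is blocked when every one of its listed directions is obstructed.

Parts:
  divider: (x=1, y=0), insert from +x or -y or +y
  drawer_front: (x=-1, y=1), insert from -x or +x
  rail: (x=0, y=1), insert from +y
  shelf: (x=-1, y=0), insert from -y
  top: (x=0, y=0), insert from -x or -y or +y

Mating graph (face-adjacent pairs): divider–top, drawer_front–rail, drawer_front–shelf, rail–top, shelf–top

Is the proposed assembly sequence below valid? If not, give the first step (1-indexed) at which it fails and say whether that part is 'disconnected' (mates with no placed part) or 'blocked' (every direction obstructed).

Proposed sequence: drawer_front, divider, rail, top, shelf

Invalid at step 2 (disconnected)

1. drawer_front@(-1, 1) [-x clear] — {drawer_front}
2. divider@(1, 0) — no placed neighbour ⇒ disconnected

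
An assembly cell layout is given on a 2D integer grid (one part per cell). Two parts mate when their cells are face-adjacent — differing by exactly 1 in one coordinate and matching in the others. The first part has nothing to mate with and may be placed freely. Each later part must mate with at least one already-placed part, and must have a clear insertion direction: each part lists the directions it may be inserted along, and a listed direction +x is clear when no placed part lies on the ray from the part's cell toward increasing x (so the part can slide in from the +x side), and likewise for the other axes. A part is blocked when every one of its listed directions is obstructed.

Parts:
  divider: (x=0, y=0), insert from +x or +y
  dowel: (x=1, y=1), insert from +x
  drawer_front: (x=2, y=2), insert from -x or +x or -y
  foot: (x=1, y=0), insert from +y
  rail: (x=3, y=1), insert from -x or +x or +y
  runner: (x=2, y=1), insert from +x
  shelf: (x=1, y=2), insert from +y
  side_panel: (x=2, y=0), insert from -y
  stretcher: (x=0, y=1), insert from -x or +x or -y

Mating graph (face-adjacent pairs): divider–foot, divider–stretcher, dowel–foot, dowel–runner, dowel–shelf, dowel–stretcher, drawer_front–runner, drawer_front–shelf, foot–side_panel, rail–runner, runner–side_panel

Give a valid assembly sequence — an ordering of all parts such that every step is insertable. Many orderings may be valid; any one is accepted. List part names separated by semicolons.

1. stretcher@(0, 1) [-x clear] — {stretcher}
2. divider@(0, 0) [+x clear] — {divider, stretcher}
3. foot@(1, 0) [+y clear] — {divider, foot, stretcher}
4. side_panel@(2, 0) [-y clear] — {divider, foot, side_panel, stretcher}
5. dowel@(1, 1) [+x clear] — {divider, dowel, foot, side_panel, stretcher}
6. runner@(2, 1) [+x clear] — {divider, dowel, foot, runner, side_panel, stretcher}
7. drawer_front@(2, 2) [-x clear] — {divider, dowel, drawer_front, foot, runner, side_panel, stretcher}
8. rail@(3, 1) [+x clear] — {divider, dowel, drawer_front, foot, rail, runner, side_panel, stretcher}
9. shelf@(1, 2) [+y clear] — {divider, dowel, drawer_front, foot, rail, runner, shelf, side_panel, stretcher}

stretcher; divider; foot; side_panel; dowel; runner; drawer_front; rail; shelf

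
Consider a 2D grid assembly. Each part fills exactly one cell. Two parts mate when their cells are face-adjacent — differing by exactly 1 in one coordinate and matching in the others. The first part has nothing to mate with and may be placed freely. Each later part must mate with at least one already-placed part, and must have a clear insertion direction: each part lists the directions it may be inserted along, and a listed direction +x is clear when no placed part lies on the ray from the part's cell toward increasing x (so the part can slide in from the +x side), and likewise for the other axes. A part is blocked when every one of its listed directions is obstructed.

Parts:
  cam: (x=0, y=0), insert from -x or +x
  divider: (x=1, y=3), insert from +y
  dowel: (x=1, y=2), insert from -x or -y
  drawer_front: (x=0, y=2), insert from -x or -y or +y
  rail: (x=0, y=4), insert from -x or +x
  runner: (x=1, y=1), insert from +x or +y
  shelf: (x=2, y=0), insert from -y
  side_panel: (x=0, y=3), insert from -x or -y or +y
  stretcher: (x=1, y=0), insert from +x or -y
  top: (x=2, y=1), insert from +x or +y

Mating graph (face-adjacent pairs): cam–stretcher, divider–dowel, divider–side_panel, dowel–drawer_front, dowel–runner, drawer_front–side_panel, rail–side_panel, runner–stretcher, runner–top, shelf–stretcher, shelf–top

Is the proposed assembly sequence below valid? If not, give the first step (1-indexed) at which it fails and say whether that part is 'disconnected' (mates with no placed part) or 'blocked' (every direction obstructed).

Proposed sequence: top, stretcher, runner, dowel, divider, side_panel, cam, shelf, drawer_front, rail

Invalid at step 2 (disconnected)

1. top@(2, 1) [+x clear] — {top}
2. stretcher@(1, 0) — no placed neighbour ⇒ disconnected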